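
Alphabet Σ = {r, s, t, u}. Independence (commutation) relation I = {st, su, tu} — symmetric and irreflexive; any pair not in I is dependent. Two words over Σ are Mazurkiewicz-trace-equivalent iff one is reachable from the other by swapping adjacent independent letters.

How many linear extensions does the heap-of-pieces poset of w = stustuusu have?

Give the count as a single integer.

#0=s has no predecessor
#1=t has no predecessor
#2=u has no predecessor
#3=s depends on [0:s]
#4=t depends on [1:t]
#5=u depends on [2:u]
#6=u depends on [5:u]
#7=s depends on [3:s]
#8=u depends on [6:u]
sources: [0:s, 1:t, 2:u]
N(rest) = Σ N(rest − s) over sources s of rest; N(one piece) = 1:
  size 1 → [4]=1  [7]=1  [8]=1
  size 2 → [1,4]=1  [3,7]=1  [4,7]=2  [4,8]=2  [6,8]=1  [7,8]=2
  size 3 → [0,3,7]=1  [1,4,7]=3  [1,4,8]=3  [3,4,7]=3  [3,7,8]=3  [4,6,8]=3  [4,7,8]=6  [5,6,8]=1  [6,7,8]=3
  size 4 → [0,3,4,7]=4  [0,3,7,8]=4  [1,3,4,7]=6  [1,4,6,8]=6  [1,4,7,8]=12  [2,5,6,8]=1  [3,4,7,8]=12  [3,6,7,8]=6  [4,5,6,8]=4  [4,6,7,8]=12  [5,6,7,8]=4
  size 5 → [0,1,3,4,7]=10  [0,3,4,7,8]=20  [0,3,6,7,8]=10  [1,3,4,7,8]=30  [1,4,5,6,8]=10  [1,4,6,7,8]=30  [2,4,5,6,8]=5  [2,5,6,7,8]=5  [3,4,6,7,8]=30  [3,5,6,7,8]=10  [4,5,6,7,8]=20
  size 6 → [0,1,3,4,7,8]=60  [0,3,4,6,7,8]=60  [0,3,5,6,7,8]=20  [1,2,4,5,6,8]=15  [1,3,4,6,7,8]=90  [1,4,5,6,7,8]=60  [2,3,5,6,7,8]=15  [2,4,5,6,7,8]=30  [3,4,5,6,7,8]=60
  size 7 → [0,1,3,4,6,7,8]=210  [0,2,3,5,6,7,8]=35  [0,3,4,5,6,7,8]=140  [1,2,4,5,6,7,8]=105  [1,3,4,5,6,7,8]=210  [2,3,4,5,6,7,8]=105
  first=0(s) contributes 420
  first=1(t) contributes 280
  first=2(u) contributes 560
|[w]| = 1260

1260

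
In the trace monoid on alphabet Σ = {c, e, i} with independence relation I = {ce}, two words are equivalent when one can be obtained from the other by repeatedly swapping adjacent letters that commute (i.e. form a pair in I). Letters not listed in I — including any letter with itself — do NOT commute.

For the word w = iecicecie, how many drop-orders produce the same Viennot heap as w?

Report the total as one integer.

#0=i has no predecessor
#1=e depends on [0:i]
#2=c depends on [0:i]
#3=i depends on [1:e, 2:c]
#4=c depends on [3:i]
#5=e depends on [3:i]
#6=c depends on [4:c]
#7=i depends on [5:e, 6:c]
#8=e depends on [7:i]
sources: [0:i]
N(rest) = Σ N(rest − s) over sources s of rest; N(one piece) = 1:
  size 1 → [8]=1
  size 2 → [7,8]=1
  size 3 → [5,7,8]=1  [6,7,8]=1
  size 4 → [4,6,7,8]=1  [5,6,7,8]=2
  size 5 → [4,5,6,7,8]=3
  size 6 → [3,4,5,6,7,8]=3
  size 7 → [1,3,4,5,6,7,8]=3  [2,3,4,5,6,7,8]=3
  first=0(i) contributes 6

6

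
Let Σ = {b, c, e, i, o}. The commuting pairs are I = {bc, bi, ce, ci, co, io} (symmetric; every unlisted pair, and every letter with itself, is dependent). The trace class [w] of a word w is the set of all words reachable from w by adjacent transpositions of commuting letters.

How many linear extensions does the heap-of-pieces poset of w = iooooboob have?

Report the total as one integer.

9

#0=i has no predecessor
#1=o has no predecessor
#2=o depends on [1:o]
#3=o depends on [2:o]
#4=o depends on [3:o]
#5=b depends on [4:o]
#6=o depends on [5:b]
#7=o depends on [6:o]
#8=b depends on [7:o]
sources: [0:i, 1:o]
N(rest) = Σ N(rest − s) over sources s of rest; N(one piece) = 1:
  size 1 → [0]=1  [8]=1
  size 2 → [0,8]=2  [7,8]=1
  size 3 → [0,7,8]=3  [6,7,8]=1
  size 4 → [0,6,7,8]=4  [5,6,7,8]=1
  size 5 → [0,5,6,7,8]=5  [4,5,6,7,8]=1
  size 6 → [0,4,5,6,7,8]=6  [3,4,5,6,7,8]=1
  size 7 → [0,3,4,5,6,7,8]=7  [2,3,4,5,6,7,8]=1
  first=0(i) contributes 1
  first=1(o) contributes 8
|[w]| = 9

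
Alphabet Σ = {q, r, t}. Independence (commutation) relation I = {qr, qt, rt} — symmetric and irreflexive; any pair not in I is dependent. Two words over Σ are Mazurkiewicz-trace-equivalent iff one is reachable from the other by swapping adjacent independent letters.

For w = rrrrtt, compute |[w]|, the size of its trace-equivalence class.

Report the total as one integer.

15

#0=r has no predecessor
#1=r depends on [0:r]
#2=r depends on [1:r]
#3=r depends on [2:r]
#4=t has no predecessor
#5=t depends on [4:t]
sources: [0:r, 4:t]
N(rest) = Σ N(rest − s) over sources s of rest; N(one piece) = 1:
  size 1 → [3]=1  [5]=1
  size 2 → [2,3]=1  [3,5]=2  [4,5]=1
  size 3 → [1,2,3]=1  [2,3,5]=3  [3,4,5]=3
  size 4 → [0,1,2,3]=1  [1,2,3,5]=4  [2,3,4,5]=6
  first=0(r) contributes 10
  first=4(t) contributes 5
|[w]| = 15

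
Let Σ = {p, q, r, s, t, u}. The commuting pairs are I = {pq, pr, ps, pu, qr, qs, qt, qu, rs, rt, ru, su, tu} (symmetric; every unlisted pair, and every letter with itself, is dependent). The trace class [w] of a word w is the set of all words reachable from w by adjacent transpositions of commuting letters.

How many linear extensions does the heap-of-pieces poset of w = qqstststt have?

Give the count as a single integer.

drop 0:q onto floor
drop 1:q onto {0:q}
drop 2:s onto floor
drop 3:t onto {2:s}
drop 4:s onto {3:t}
drop 5:t onto {4:s}
drop 6:s onto {5:t}
drop 7:t onto {6:s}
drop 8:t onto {7:t}
ground layer = {0:q, 2:s}
drop-orders for the pieces not yet dropped (sum over which currently-grounded one goes next):
  1 to go: {1} 1  {8} 1
  2 to go: {0,1} 1  {1,8} 2  {7,8} 1
  3 to go: {0,1,8} 3  {1,7,8} 3  {6,7,8} 1
  4 to go: {0,1,7,8} 6  {1,6,7,8} 4  {5,6,7,8} 1
  5 to go: {0,1,6,7,8} 10  {1,5,6,7,8} 5  {4,5,6,7,8} 1
  6 to go: {0,1,5,6,7,8} 15  {1,4,5,6,7,8} 6  {3,4,5,6,7,8} 1
  7 to go: {0,1,4,5,6,7,8} 21  {1,3,4,5,6,7,8} 7  {2,3,4,5,6,7,8} 1
  if 0:q drops first: 8 orders
  if 2:s drops first: 28 orders
heap linearizations: 36

36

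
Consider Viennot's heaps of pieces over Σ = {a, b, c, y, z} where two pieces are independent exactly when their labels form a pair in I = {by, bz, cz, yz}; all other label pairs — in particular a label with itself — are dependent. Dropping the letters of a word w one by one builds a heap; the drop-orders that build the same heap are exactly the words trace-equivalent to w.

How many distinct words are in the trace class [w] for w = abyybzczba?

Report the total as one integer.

drop 0:a onto floor
drop 1:b onto {0:a}
drop 2:y onto {0:a}
drop 3:y onto {2:y}
drop 4:b onto {1:b}
drop 5:z onto {0:a}
drop 6:c onto {3:y, 4:b}
drop 7:z onto {5:z}
drop 8:b onto {6:c}
drop 9:a onto {7:z, 8:b}
ground layer = {0:a}
drop-orders for the pieces not yet dropped (sum over which currently-grounded one goes next):
  1 to go: {9} 1
  2 to go: {7,9} 1  {8,9} 1
  3 to go: {5,7,9} 1  {6,8,9} 1  {7,8,9} 2
  4 to go: {3,6,8,9} 1  {4,6,8,9} 1  {5,7,8,9} 3  {6,7,8,9} 3
  5 to go: {1,4,6,8,9} 1  {2,3,6,8,9} 1  {3,4,6,8,9} 2  {3,6,7,8,9} 4  {4,6,7,8,9} 4  {5,6,7,8,9} 6
  6 to go: {1,3,4,6,8,9} 3  {1,4,6,7,8,9} 5  {2,3,4,6,8,9} 3  {2,3,6,7,8,9} 5  {3,4,6,7,8,9} 10  {3,5,6,7,8,9} 10  {4,5,6,7,8,9} 10
  7 to go: {1,2,3,4,6,8,9} 6  {1,3,4,6,7,8,9} 18  {1,4,5,6,7,8,9} 15  {2,3,4,6,7,8,9} 18  {2,3,5,6,7,8,9} 15  {3,4,5,6,7,8,9} 30
  8 to go: {1,2,3,4,6,7,8,9} 42  {1,3,4,5,6,7,8,9} 63  {2,3,4,5,6,7,8,9} 63
  if 0:a drops first: 168 orders

168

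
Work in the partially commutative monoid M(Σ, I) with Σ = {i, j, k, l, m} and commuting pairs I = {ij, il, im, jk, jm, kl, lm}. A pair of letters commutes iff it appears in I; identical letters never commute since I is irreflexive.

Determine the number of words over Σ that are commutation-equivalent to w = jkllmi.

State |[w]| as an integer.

#0=j has no predecessor
#1=k has no predecessor
#2=l depends on [0:j]
#3=l depends on [2:l]
#4=m depends on [1:k]
#5=i depends on [1:k]
sources: [0:j, 1:k]
N(rest) = Σ N(rest − s) over sources s of rest; N(one piece) = 1:
  size 1 → [3]=1  [4]=1  [5]=1
  size 2 → [2,3]=1  [3,4]=2  [3,5]=2  [4,5]=2
  size 3 → [0,2,3]=1  [1,4,5]=2  [2,3,4]=3  [2,3,5]=3  [3,4,5]=6
  size 4 → [0,2,3,4]=4  [0,2,3,5]=4  [1,3,4,5]=8  [2,3,4,5]=12
  first=0(j) contributes 20
  first=1(k) contributes 20
|[w]| = 40

40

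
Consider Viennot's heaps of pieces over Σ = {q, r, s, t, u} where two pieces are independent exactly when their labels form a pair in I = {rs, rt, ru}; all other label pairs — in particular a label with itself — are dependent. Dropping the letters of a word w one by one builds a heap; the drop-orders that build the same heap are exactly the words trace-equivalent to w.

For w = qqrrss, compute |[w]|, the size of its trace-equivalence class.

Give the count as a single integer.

6

#0=q has no predecessor
#1=q depends on [0:q]
#2=r depends on [1:q]
#3=r depends on [2:r]
#4=s depends on [1:q]
#5=s depends on [4:s]
sources: [0:q]
N(rest) = Σ N(rest − s) over sources s of rest; N(one piece) = 1:
  size 1 → [3]=1  [5]=1
  size 2 → [2,3]=1  [3,5]=2  [4,5]=1
  size 3 → [2,3,5]=3  [3,4,5]=3
  size 4 → [2,3,4,5]=6
  first=0(q) contributes 6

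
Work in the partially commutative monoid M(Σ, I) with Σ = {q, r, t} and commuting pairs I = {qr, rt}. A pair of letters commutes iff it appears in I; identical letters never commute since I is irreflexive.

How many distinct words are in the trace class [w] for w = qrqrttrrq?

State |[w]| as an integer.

126

piece 0:q — minimal
piece 1:r — minimal
piece 2:q rests on {0:q}
piece 3:r rests on {1:r}
piece 4:t rests on {2:q}
piece 5:t rests on {4:t}
piece 6:r rests on {3:r}
piece 7:r rests on {6:r}
piece 8:q rests on {5:t}
minimal pieces: {0:q, 1:r}
ways to finish when only these pieces remain (= sum over removing one remaining piece with nothing left below it):
  1 left: {7}→1  {8}→1
  2 left: {5,8}→1  {6,7}→1  {7,8}→2
  3 left: {3,6,7}→1  {4,5,8}→1  {5,7,8}→3  {6,7,8}→3
  4 left: {1,3,6,7}→1  {2,4,5,8}→1  {3,6,7,8}→4  {4,5,7,8}→4  {5,6,7,8}→6
  5 left: {0,2,4,5,8}→1  {1,3,6,7,8}→5  {2,4,5,7,8}→5  {3,5,6,7,8}→10  {4,5,6,7,8}→10
  6 left: {0,2,4,5,7,8}→6  {1,3,5,6,7,8}→15  {2,4,5,6,7,8}→15  {3,4,5,6,7,8}→20
  7 left: {0,2,4,5,6,7,8}→21  {1,3,4,5,6,7,8}→35  {2,3,4,5,6,7,8}→35
  placing 0:q first → 70 extensions
  placing 1:r first → 56 extensions
total linear extensions = 126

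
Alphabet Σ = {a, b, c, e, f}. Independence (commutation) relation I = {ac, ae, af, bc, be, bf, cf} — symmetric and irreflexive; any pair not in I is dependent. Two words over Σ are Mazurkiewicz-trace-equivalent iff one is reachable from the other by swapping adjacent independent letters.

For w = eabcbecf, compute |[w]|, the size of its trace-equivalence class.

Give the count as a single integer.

112

0(e) covers ∅
1(a) covers ∅
2(b) covers 1:a
3(c) covers 0:e
4(b) covers 2:b
5(e) covers 3:c
6(c) covers 5:e
7(f) covers 5:e
floor of heap: 0:e, 1:a
completions by unplaced set U, small U first (add the entries for U minus each lowest piece of U):
  |U|=1: {4}:1  {6}:1  {7}:1
  |U|=2: {2,4}:1  {4,6}:2  {4,7}:2  {6,7}:2
  |U|=3: {1,2,4}:1  {2,4,6}:3  {2,4,7}:3  {4,6,7}:6  {5,6,7}:2
  |U|=4: {1,2,4,6}:4  {1,2,4,7}:4  {2,4,6,7}:12  {3,5,6,7}:2  {4,5,6,7}:8
  |U|=5: {0,3,5,6,7}:2  {1,2,4,6,7}:20  {2,4,5,6,7}:20  {3,4,5,6,7}:10
  |U|=6: {0,3,4,5,6,7}:12  {1,2,4,5,6,7}:40  {2,3,4,5,6,7}:30
  start at 0(e): 70
  start at 1(a): 42
sum over floor = 112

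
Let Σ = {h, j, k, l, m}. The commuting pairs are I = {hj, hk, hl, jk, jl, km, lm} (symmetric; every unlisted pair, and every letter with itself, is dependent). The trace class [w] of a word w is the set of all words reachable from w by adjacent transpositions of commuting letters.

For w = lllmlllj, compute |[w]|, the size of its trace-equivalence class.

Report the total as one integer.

28

0(l) covers ∅
1(l) covers 0:l
2(l) covers 1:l
3(m) covers ∅
4(l) covers 2:l
5(l) covers 4:l
6(l) covers 5:l
7(j) covers 3:m
floor of heap: 0:l, 3:m
completions by unplaced set U, small U first (add the entries for U minus each lowest piece of U):
  |U|=1: {6}:1  {7}:1
  |U|=2: {3,7}:1  {5,6}:1  {6,7}:2
  |U|=3: {3,6,7}:3  {4,5,6}:1  {5,6,7}:3
  |U|=4: {2,4,5,6}:1  {3,5,6,7}:6  {4,5,6,7}:4
  |U|=5: {1,2,4,5,6}:1  {2,4,5,6,7}:5  {3,4,5,6,7}:10
  |U|=6: {0,1,2,4,5,6}:1  {1,2,4,5,6,7}:6  {2,3,4,5,6,7}:15
  start at 0(l): 21
  start at 3(m): 7
sum over floor = 28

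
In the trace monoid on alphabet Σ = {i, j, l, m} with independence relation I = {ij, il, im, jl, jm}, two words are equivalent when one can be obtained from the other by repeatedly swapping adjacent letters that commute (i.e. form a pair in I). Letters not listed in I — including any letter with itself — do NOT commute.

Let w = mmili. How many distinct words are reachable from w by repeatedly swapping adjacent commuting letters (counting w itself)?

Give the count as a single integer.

0(m) covers ∅
1(m) covers 0:m
2(i) covers ∅
3(l) covers 1:m
4(i) covers 2:i
floor of heap: 0:m, 2:i
completions by unplaced set U, small U first (add the entries for U minus each lowest piece of U):
  |U|=1: {3}:1  {4}:1
  |U|=2: {1,3}:1  {2,4}:1  {3,4}:2
  |U|=3: {0,1,3}:1  {1,3,4}:3  {2,3,4}:3
  start at 0(m): 6
  start at 2(i): 4
sum over floor = 10

10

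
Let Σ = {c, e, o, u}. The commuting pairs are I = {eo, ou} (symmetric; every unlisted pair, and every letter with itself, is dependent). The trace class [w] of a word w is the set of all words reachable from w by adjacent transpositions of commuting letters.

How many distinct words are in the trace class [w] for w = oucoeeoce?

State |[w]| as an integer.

12

#0=o has no predecessor
#1=u has no predecessor
#2=c depends on [0:o, 1:u]
#3=o depends on [2:c]
#4=e depends on [2:c]
#5=e depends on [4:e]
#6=o depends on [3:o]
#7=c depends on [5:e, 6:o]
#8=e depends on [7:c]
sources: [0:o, 1:u]
N(rest) = Σ N(rest − s) over sources s of rest; N(one piece) = 1:
  size 1 → [8]=1
  size 2 → [7,8]=1
  size 3 → [5,7,8]=1  [6,7,8]=1
  size 4 → [3,6,7,8]=1  [4,5,7,8]=1  [5,6,7,8]=2
  size 5 → [3,5,6,7,8]=3  [4,5,6,7,8]=3
  size 6 → [3,4,5,6,7,8]=6
  size 7 → [2,3,4,5,6,7,8]=6
  first=0(o) contributes 6
  first=1(u) contributes 6
|[w]| = 12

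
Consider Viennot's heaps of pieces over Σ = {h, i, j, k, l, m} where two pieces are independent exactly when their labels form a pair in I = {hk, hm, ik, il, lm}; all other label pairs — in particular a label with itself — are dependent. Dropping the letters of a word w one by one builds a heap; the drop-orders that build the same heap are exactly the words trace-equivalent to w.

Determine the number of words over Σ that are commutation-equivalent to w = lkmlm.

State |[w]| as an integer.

3

piece 0:l — minimal
piece 1:k rests on {0:l}
piece 2:m rests on {1:k}
piece 3:l rests on {1:k}
piece 4:m rests on {2:m}
minimal pieces: {0:l}
ways to finish when only these pieces remain (= sum over removing one remaining piece with nothing left below it):
  1 left: {3}→1  {4}→1
  2 left: {2,4}→1  {3,4}→2
  3 left: {2,3,4}→3
  placing 0:l first → 3 extensions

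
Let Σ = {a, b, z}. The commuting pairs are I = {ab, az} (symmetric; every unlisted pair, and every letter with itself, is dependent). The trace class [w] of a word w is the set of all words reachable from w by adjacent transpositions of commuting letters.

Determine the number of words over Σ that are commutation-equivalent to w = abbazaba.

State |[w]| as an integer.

70

#0=a has no predecessor
#1=b has no predecessor
#2=b depends on [1:b]
#3=a depends on [0:a]
#4=z depends on [2:b]
#5=a depends on [3:a]
#6=b depends on [4:z]
#7=a depends on [5:a]
sources: [0:a, 1:b]
N(rest) = Σ N(rest − s) over sources s of rest; N(one piece) = 1:
  size 1 → [6]=1  [7]=1
  size 2 → [4,6]=1  [5,7]=1  [6,7]=2
  size 3 → [2,4,6]=1  [3,5,7]=1  [4,6,7]=3  [5,6,7]=3
  size 4 → [0,3,5,7]=1  [1,2,4,6]=1  [2,4,6,7]=4  [3,5,6,7]=4  [4,5,6,7]=6
  size 5 → [0,3,5,6,7]=5  [1,2,4,6,7]=5  [2,4,5,6,7]=10  [3,4,5,6,7]=10
  size 6 → [0,3,4,5,6,7]=15  [1,2,4,5,6,7]=15  [2,3,4,5,6,7]=20
  first=0(a) contributes 35
  first=1(b) contributes 35
|[w]| = 70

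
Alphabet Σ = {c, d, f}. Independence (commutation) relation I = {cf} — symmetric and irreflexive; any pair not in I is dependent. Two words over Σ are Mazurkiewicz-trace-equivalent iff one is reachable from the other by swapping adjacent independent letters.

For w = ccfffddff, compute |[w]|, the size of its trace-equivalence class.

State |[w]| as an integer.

10

0(c) covers ∅
1(c) covers 0:c
2(f) covers ∅
3(f) covers 2:f
4(f) covers 3:f
5(d) covers 1:c, 4:f
6(d) covers 5:d
7(f) covers 6:d
8(f) covers 7:f
floor of heap: 0:c, 2:f
completions by unplaced set U, small U first (add the entries for U minus each lowest piece of U):
  |U|=1: {8}:1
  |U|=2: {7,8}:1
  |U|=3: {6,7,8}:1
  |U|=4: {5,6,7,8}:1
  |U|=5: {1,5,6,7,8}:1  {4,5,6,7,8}:1
  |U|=6: {0,1,5,6,7,8}:1  {1,4,5,6,7,8}:2  {3,4,5,6,7,8}:1
  |U|=7: {0,1,4,5,6,7,8}:3  {1,3,4,5,6,7,8}:3  {2,3,4,5,6,7,8}:1
  start at 0(c): 4
  start at 2(f): 6
sum over floor = 10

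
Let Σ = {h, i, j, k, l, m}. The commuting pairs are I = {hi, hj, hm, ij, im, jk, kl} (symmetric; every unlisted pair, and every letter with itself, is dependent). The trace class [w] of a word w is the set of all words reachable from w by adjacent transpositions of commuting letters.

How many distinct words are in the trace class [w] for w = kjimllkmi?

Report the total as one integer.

0(k) covers ∅
1(j) covers ∅
2(i) covers 0:k
3(m) covers 0:k, 1:j
4(l) covers 2:i, 3:m
5(l) covers 4:l
6(k) covers 2:i, 3:m
7(m) covers 5:l, 6:k
8(i) covers 5:l, 6:k
floor of heap: 0:k, 1:j
completions by unplaced set U, small U first (add the entries for U minus each lowest piece of U):
  |U|=1: {7}:1  {8}:1
  |U|=2: {7,8}:2
  |U|=3: {5,7,8}:2  {6,7,8}:2
  |U|=4: {4,5,7,8}:2  {5,6,7,8}:4
  |U|=5: {4,5,6,7,8}:6
  |U|=6: {2,4,5,6,7,8}:6  {3,4,5,6,7,8}:6
  |U|=7: {1,3,4,5,6,7,8}:6  {2,3,4,5,6,7,8}:12
  start at 0(k): 18
  start at 1(j): 12
sum over floor = 30

30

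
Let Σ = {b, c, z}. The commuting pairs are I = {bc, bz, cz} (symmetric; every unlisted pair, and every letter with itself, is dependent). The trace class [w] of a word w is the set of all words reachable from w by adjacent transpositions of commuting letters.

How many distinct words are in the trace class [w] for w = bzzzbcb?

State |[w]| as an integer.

0(b) covers ∅
1(z) covers ∅
2(z) covers 1:z
3(z) covers 2:z
4(b) covers 0:b
5(c) covers ∅
6(b) covers 4:b
floor of heap: 0:b, 1:z, 5:c
completions by unplaced set U, small U first (add the entries for U minus each lowest piece of U):
  |U|=1: {3}:1  {5}:1  {6}:1
  |U|=2: {2,3}:1  {3,5}:2  {3,6}:2  {4,6}:1  {5,6}:2
  |U|=3: {0,4,6}:1  {1,2,3}:1  {2,3,5}:3  {2,3,6}:3  {3,4,6}:3  {3,5,6}:6  {4,5,6}:3
  |U|=4: {0,3,4,6}:4  {0,4,5,6}:4  {1,2,3,5}:4  {1,2,3,6}:4  {2,3,4,6}:6  {2,3,5,6}:12  {3,4,5,6}:12
  |U|=5: {0,2,3,4,6}:10  {0,3,4,5,6}:20  {1,2,3,4,6}:10  {1,2,3,5,6}:20  {2,3,4,5,6}:30
  start at 0(b): 60
  start at 1(z): 60
  start at 5(c): 20
sum over floor = 140

140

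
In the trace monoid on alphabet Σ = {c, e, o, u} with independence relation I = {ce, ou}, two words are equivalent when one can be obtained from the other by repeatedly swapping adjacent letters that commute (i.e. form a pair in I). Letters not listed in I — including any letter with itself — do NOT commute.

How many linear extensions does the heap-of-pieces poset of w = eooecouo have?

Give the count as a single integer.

0(e) covers ∅
1(o) covers 0:e
2(o) covers 1:o
3(e) covers 2:o
4(c) covers 2:o
5(o) covers 3:e, 4:c
6(u) covers 3:e, 4:c
7(o) covers 5:o
floor of heap: 0:e
completions by unplaced set U, small U first (add the entries for U minus each lowest piece of U):
  |U|=1: {6}:1  {7}:1
  |U|=2: {5,7}:1  {6,7}:2
  |U|=3: {5,6,7}:3
  |U|=4: {3,5,6,7}:3  {4,5,6,7}:3
  |U|=5: {3,4,5,6,7}:6
  |U|=6: {2,3,4,5,6,7}:6
  start at 0(e): 6

6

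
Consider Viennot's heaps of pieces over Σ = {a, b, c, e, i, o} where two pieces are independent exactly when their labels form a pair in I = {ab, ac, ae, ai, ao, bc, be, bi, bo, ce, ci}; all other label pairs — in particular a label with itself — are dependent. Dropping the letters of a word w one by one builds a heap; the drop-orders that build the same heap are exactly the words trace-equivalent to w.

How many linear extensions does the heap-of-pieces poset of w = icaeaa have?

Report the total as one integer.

60

#0=i has no predecessor
#1=c has no predecessor
#2=a has no predecessor
#3=e depends on [0:i]
#4=a depends on [2:a]
#5=a depends on [4:a]
sources: [0:i, 1:c, 2:a]
N(rest) = Σ N(rest − s) over sources s of rest; N(one piece) = 1:
  size 1 → [1]=1  [3]=1  [5]=1
  size 2 → [0,3]=1  [1,3]=2  [1,5]=2  [3,5]=2  [4,5]=1
  size 3 → [0,1,3]=3  [0,3,5]=3  [1,3,5]=6  [1,4,5]=3  [2,4,5]=1  [3,4,5]=3
  size 4 → [0,1,3,5]=12  [0,3,4,5]=6  [1,2,4,5]=4  [1,3,4,5]=12  [2,3,4,5]=4
  first=0(i) contributes 20
  first=1(c) contributes 10
  first=2(a) contributes 30
|[w]| = 60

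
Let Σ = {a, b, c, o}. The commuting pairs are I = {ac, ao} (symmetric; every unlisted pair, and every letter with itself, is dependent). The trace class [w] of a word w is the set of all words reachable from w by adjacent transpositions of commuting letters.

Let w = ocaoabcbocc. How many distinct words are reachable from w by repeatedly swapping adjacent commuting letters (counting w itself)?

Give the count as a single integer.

0(o) covers ∅
1(c) covers 0:o
2(a) covers ∅
3(o) covers 1:c
4(a) covers 2:a
5(b) covers 3:o, 4:a
6(c) covers 5:b
7(b) covers 6:c
8(o) covers 7:b
9(c) covers 8:o
10(c) covers 9:c
floor of heap: 0:o, 2:a
completions by unplaced set U, small U first (add the entries for U minus each lowest piece of U):
  |U|=1: {10}:1
  |U|=2: {9,10}:1
  |U|=3: {8,9,10}:1
  |U|=4: {7,8,9,10}:1
  |U|=5: {6,7,8,9,10}:1
  |U|=6: {5,6,7,8,9,10}:1
  |U|=7: {3,5,6,7,8,9,10}:1  {4,5,6,7,8,9,10}:1
  |U|=8: {1,3,5,6,7,8,9,10}:1  {2,4,5,6,7,8,9,10}:1  {3,4,5,6,7,8,9,10}:2
  |U|=9: {0,1,3,5,6,7,8,9,10}:1  {1,3,4,5,6,7,8,9,10}:3  {2,3,4,5,6,7,8,9,10}:3
  start at 0(o): 6
  start at 2(a): 4
sum over floor = 10

10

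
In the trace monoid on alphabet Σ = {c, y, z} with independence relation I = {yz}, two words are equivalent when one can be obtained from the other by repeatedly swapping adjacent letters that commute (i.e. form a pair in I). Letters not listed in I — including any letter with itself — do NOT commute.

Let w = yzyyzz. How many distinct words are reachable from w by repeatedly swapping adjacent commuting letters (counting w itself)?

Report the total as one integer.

0(y) covers ∅
1(z) covers ∅
2(y) covers 0:y
3(y) covers 2:y
4(z) covers 1:z
5(z) covers 4:z
floor of heap: 0:y, 1:z
completions by unplaced set U, small U first (add the entries for U minus each lowest piece of U):
  |U|=1: {3}:1  {5}:1
  |U|=2: {2,3}:1  {3,5}:2  {4,5}:1
  |U|=3: {0,2,3}:1  {1,4,5}:1  {2,3,5}:3  {3,4,5}:3
  |U|=4: {0,2,3,5}:4  {1,3,4,5}:4  {2,3,4,5}:6
  start at 0(y): 10
  start at 1(z): 10
sum over floor = 20

20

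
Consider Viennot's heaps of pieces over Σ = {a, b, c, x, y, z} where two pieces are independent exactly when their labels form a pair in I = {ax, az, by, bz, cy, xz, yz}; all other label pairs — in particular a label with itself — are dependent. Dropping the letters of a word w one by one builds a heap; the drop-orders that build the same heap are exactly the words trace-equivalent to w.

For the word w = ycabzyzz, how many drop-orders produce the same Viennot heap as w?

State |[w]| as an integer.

drop 0:y onto floor
drop 1:c onto floor
drop 2:a onto {0:y, 1:c}
drop 3:b onto {2:a}
drop 4:z onto {1:c}
drop 5:y onto {2:a}
drop 6:z onto {4:z}
drop 7:z onto {6:z}
ground layer = {0:y, 1:c}
drop-orders for the pieces not yet dropped (sum over which currently-grounded one goes next):
  1 to go: {3} 1  {5} 1  {7} 1
  2 to go: {3,5} 2  {3,7} 2  {5,7} 2  {6,7} 1
  3 to go: {2,3,5} 2  {3,5,7} 6  {3,6,7} 3  {4,6,7} 1  {5,6,7} 3
  4 to go: {0,2,3,5} 2  {2,3,5,7} 8  {3,4,6,7} 4  {3,5,6,7} 12  {4,5,6,7} 4
  5 to go: {0,2,3,5,7} 10  {2,3,5,6,7} 20  {3,4,5,6,7} 20
  6 to go: {0,2,3,5,6,7} 30  {2,3,4,5,6,7} 40
  if 0:y drops first: 40 orders
  if 1:c drops first: 70 orders
heap linearizations: 110

110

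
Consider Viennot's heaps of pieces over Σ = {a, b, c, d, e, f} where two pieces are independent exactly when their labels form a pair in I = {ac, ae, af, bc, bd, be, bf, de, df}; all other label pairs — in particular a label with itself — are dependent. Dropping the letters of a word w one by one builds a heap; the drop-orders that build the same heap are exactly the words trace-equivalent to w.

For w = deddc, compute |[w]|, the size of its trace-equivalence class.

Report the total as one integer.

4

drop 0:d onto floor
drop 1:e onto floor
drop 2:d onto {0:d}
drop 3:d onto {2:d}
drop 4:c onto {1:e, 3:d}
ground layer = {0:d, 1:e}
drop-orders for the pieces not yet dropped (sum over which currently-grounded one goes next):
  1 to go: {4} 1
  2 to go: {1,4} 1  {3,4} 1
  3 to go: {1,3,4} 2  {2,3,4} 1
  if 0:d drops first: 3 orders
  if 1:e drops first: 1 orders
heap linearizations: 4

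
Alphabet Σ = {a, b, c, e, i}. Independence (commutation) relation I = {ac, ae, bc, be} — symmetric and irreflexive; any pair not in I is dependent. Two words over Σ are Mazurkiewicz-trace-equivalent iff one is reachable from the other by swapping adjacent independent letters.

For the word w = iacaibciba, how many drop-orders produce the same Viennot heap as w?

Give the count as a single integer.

6

0(i) covers ∅
1(a) covers 0:i
2(c) covers 0:i
3(a) covers 1:a
4(i) covers 2:c, 3:a
5(b) covers 4:i
6(c) covers 4:i
7(i) covers 5:b, 6:c
8(b) covers 7:i
9(a) covers 8:b
floor of heap: 0:i
completions by unplaced set U, small U first (add the entries for U minus each lowest piece of U):
  |U|=1: {9}:1
  |U|=2: {8,9}:1
  |U|=3: {7,8,9}:1
  |U|=4: {5,7,8,9}:1  {6,7,8,9}:1
  |U|=5: {5,6,7,8,9}:2
  |U|=6: {4,5,6,7,8,9}:2
  |U|=7: {2,4,5,6,7,8,9}:2  {3,4,5,6,7,8,9}:2
  |U|=8: {1,3,4,5,6,7,8,9}:2  {2,3,4,5,6,7,8,9}:4
  start at 0(i): 6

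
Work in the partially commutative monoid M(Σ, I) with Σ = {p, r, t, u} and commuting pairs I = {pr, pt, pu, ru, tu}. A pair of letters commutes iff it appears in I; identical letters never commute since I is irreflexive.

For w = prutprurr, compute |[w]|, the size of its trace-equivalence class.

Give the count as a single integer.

756

0(p) covers ∅
1(r) covers ∅
2(u) covers ∅
3(t) covers 1:r
4(p) covers 0:p
5(r) covers 3:t
6(u) covers 2:u
7(r) covers 5:r
8(r) covers 7:r
floor of heap: 0:p, 1:r, 2:u
completions by unplaced set U, small U first (add the entries for U minus each lowest piece of U):
  |U|=1: {4}:1  {6}:1  {8}:1
  |U|=2: {0,4}:1  {2,6}:1  {4,6}:2  {4,8}:2  {6,8}:2  {7,8}:1
  |U|=3: {0,4,6}:3  {0,4,8}:3  {2,4,6}:3  {2,6,8}:3  {4,6,8}:6  {4,7,8}:3  {5,7,8}:1  {6,7,8}:3
  |U|=4: {0,2,4,6}:6  {0,4,6,8}:12  {0,4,7,8}:6  {2,4,6,8}:12  {2,6,7,8}:6  {3,5,7,8}:1  {4,5,7,8}:4  {4,6,7,8}:12  {5,6,7,8}:4
  |U|=5: {0,2,4,6,8}:30  {0,4,5,7,8}:10  {0,4,6,7,8}:30  {1,3,5,7,8}:1  {2,4,6,7,8}:30  {2,5,6,7,8}:10  {3,4,5,7,8}:5  {3,5,6,7,8}:5  {4,5,6,7,8}:20
  |U|=6: {0,2,4,6,7,8}:90  {0,3,4,5,7,8}:15  {0,4,5,6,7,8}:60  {1,3,4,5,7,8}:6  {1,3,5,6,7,8}:6  {2,3,5,6,7,8}:15  {2,4,5,6,7,8}:60  {3,4,5,6,7,8}:30
  |U|=7: {0,1,3,4,5,7,8}:21  {0,2,4,5,6,7,8}:210  {0,3,4,5,6,7,8}:105  {1,2,3,5,6,7,8}:21  {1,3,4,5,6,7,8}:42  {2,3,4,5,6,7,8}:105
  start at 0(p): 168
  start at 1(r): 420
  start at 2(u): 168
sum over floor = 756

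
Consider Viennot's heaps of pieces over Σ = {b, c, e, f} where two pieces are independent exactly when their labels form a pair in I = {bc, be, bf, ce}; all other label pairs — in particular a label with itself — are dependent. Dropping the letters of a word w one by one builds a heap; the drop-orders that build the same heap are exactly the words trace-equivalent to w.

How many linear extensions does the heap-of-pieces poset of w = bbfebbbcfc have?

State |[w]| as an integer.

504

drop 0:b onto floor
drop 1:b onto {0:b}
drop 2:f onto floor
drop 3:e onto {2:f}
drop 4:b onto {1:b}
drop 5:b onto {4:b}
drop 6:b onto {5:b}
drop 7:c onto {2:f}
drop 8:f onto {3:e, 7:c}
drop 9:c onto {8:f}
ground layer = {0:b, 2:f}
drop-orders for the pieces not yet dropped (sum over which currently-grounded one goes next):
  1 to go: {6} 1  {9} 1
  2 to go: {5,6} 1  {6,9} 2  {8,9} 1
  3 to go: {3,8,9} 1  {4,5,6} 1  {5,6,9} 3  {6,8,9} 3  {7,8,9} 1
  4 to go: {1,4,5,6} 1  {3,6,8,9} 4  {3,7,8,9} 2  {4,5,6,9} 4  {5,6,8,9} 6  {6,7,8,9} 4
  5 to go: {0,1,4,5,6} 1  {1,4,5,6,9} 5  {2,3,7,8,9} 2  {3,5,6,8,9} 10  {3,6,7,8,9} 10  {4,5,6,8,9} 10  {5,6,7,8,9} 10
  6 to go: {0,1,4,5,6,9} 6  {1,4,5,6,8,9} 15  {2,3,6,7,8,9} 12  {3,4,5,6,8,9} 20  {3,5,6,7,8,9} 30  {4,5,6,7,8,9} 20
  7 to go: {0,1,4,5,6,8,9} 21  {1,3,4,5,6,8,9} 35  {1,4,5,6,7,8,9} 35  {2,3,5,6,7,8,9} 42  {3,4,5,6,7,8,9} 70
  8 to go: {0,1,3,4,5,6,8,9} 56  {0,1,4,5,6,7,8,9} 56  {1,3,4,5,6,7,8,9} 140  {2,3,4,5,6,7,8,9} 112
  if 0:b drops first: 252 orders
  if 2:f drops first: 252 orders
heap linearizations: 504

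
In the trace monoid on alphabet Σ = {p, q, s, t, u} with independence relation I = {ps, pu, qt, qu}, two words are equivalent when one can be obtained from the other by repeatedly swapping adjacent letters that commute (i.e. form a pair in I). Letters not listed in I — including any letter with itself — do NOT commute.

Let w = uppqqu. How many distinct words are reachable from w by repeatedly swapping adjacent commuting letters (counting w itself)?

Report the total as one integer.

piece 0:u — minimal
piece 1:p — minimal
piece 2:p rests on {1:p}
piece 3:q rests on {2:p}
piece 4:q rests on {3:q}
piece 5:u rests on {0:u}
minimal pieces: {0:u, 1:p}
ways to finish when only these pieces remain (= sum over removing one remaining piece with nothing left below it):
  1 left: {4}→1  {5}→1
  2 left: {0,5}→1  {3,4}→1  {4,5}→2
  3 left: {0,4,5}→3  {2,3,4}→1  {3,4,5}→3
  4 left: {0,3,4,5}→6  {1,2,3,4}→1  {2,3,4,5}→4
  placing 0:u first → 5 extensions
  placing 1:p first → 10 extensions
total linear extensions = 15

15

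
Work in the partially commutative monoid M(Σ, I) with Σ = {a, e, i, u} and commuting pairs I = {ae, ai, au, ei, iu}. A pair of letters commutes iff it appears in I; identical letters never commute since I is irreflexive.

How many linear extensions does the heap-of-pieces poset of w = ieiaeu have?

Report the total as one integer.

0(i) covers ∅
1(e) covers ∅
2(i) covers 0:i
3(a) covers ∅
4(e) covers 1:e
5(u) covers 4:e
floor of heap: 0:i, 1:e, 3:a
completions by unplaced set U, small U first (add the entries for U minus each lowest piece of U):
  |U|=1: {2}:1  {3}:1  {5}:1
  |U|=2: {0,2}:1  {2,3}:2  {2,5}:2  {3,5}:2  {4,5}:1
  |U|=3: {0,2,3}:3  {0,2,5}:3  {1,4,5}:1  {2,3,5}:6  {2,4,5}:3  {3,4,5}:3
  |U|=4: {0,2,3,5}:12  {0,2,4,5}:6  {1,2,4,5}:4  {1,3,4,5}:4  {2,3,4,5}:12
  start at 0(i): 20
  start at 1(e): 30
  start at 3(a): 10
sum over floor = 60

60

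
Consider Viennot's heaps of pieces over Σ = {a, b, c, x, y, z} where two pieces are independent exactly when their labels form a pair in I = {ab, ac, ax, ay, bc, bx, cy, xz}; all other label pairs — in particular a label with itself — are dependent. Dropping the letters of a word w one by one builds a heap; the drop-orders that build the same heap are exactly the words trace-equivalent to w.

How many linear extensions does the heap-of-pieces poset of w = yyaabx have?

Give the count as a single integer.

#0=y has no predecessor
#1=y depends on [0:y]
#2=a has no predecessor
#3=a depends on [2:a]
#4=b depends on [1:y]
#5=x depends on [1:y]
sources: [0:y, 2:a]
N(rest) = Σ N(rest − s) over sources s of rest; N(one piece) = 1:
  size 1 → [3]=1  [4]=1  [5]=1
  size 2 → [2,3]=1  [3,4]=2  [3,5]=2  [4,5]=2
  size 3 → [1,4,5]=2  [2,3,4]=3  [2,3,5]=3  [3,4,5]=6
  size 4 → [0,1,4,5]=2  [1,3,4,5]=8  [2,3,4,5]=12
  first=0(y) contributes 20
  first=2(a) contributes 10
|[w]| = 30

30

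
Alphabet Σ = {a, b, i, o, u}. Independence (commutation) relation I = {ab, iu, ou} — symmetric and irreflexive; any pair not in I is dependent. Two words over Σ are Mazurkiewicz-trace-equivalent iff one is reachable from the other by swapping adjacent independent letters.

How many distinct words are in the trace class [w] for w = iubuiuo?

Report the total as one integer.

12

0(i) covers ∅
1(u) covers ∅
2(b) covers 0:i, 1:u
3(u) covers 2:b
4(i) covers 2:b
5(u) covers 3:u
6(o) covers 4:i
floor of heap: 0:i, 1:u
completions by unplaced set U, small U first (add the entries for U minus each lowest piece of U):
  |U|=1: {5}:1  {6}:1
  |U|=2: {3,5}:1  {4,6}:1  {5,6}:2
  |U|=3: {3,5,6}:3  {4,5,6}:3
  |U|=4: {3,4,5,6}:6
  |U|=5: {2,3,4,5,6}:6
  start at 0(i): 6
  start at 1(u): 6
sum over floor = 12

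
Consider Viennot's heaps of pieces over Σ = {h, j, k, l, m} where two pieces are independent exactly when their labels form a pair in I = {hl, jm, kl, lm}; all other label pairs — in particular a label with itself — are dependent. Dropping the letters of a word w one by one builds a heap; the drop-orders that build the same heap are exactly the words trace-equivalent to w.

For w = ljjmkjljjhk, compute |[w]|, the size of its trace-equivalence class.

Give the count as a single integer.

drop 0:l onto floor
drop 1:j onto {0:l}
drop 2:j onto {1:j}
drop 3:m onto floor
drop 4:k onto {2:j, 3:m}
drop 5:j onto {4:k}
drop 6:l onto {5:j}
drop 7:j onto {6:l}
drop 8:j onto {7:j}
drop 9:h onto {8:j}
drop 10:k onto {9:h}
ground layer = {0:l, 3:m}
drop-orders for the pieces not yet dropped (sum over which currently-grounded one goes next):
  1 to go: {10} 1
  2 to go: {9,10} 1
  3 to go: {8,9,10} 1
  4 to go: {7,8,9,10} 1
  5 to go: {6,7,8,9,10} 1
  6 to go: {5,6,7,8,9,10} 1
  7 to go: {4,5,6,7,8,9,10} 1
  8 to go: {2,4,5,6,7,8,9,10} 1  {3,4,5,6,7,8,9,10} 1
  9 to go: {1,2,4,5,6,7,8,9,10} 1  {2,3,4,5,6,7,8,9,10} 2
  if 0:l drops first: 3 orders
  if 3:m drops first: 1 orders
heap linearizations: 4

4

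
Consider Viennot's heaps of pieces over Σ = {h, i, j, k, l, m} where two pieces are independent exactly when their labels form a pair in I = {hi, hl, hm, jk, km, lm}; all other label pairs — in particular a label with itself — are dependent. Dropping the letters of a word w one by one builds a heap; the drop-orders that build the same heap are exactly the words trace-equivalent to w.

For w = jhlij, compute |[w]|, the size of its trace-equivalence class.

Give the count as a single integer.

3

#0=j has no predecessor
#1=h depends on [0:j]
#2=l depends on [0:j]
#3=i depends on [2:l]
#4=j depends on [1:h, 3:i]
sources: [0:j]
N(rest) = Σ N(rest − s) over sources s of rest; N(one piece) = 1:
  size 1 → [4]=1
  size 2 → [1,4]=1  [3,4]=1
  size 3 → [1,3,4]=2  [2,3,4]=1
  first=0(j) contributes 3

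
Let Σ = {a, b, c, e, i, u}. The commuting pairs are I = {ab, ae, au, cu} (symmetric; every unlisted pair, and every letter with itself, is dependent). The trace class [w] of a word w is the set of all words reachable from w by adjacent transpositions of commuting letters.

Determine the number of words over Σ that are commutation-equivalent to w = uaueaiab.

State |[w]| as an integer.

0(u) covers ∅
1(a) covers ∅
2(u) covers 0:u
3(e) covers 2:u
4(a) covers 1:a
5(i) covers 3:e, 4:a
6(a) covers 5:i
7(b) covers 5:i
floor of heap: 0:u, 1:a
completions by unplaced set U, small U first (add the entries for U minus each lowest piece of U):
  |U|=1: {6}:1  {7}:1
  |U|=2: {6,7}:2
  |U|=3: {5,6,7}:2
  |U|=4: {3,5,6,7}:2  {4,5,6,7}:2
  |U|=5: {1,4,5,6,7}:2  {2,3,5,6,7}:2  {3,4,5,6,7}:4
  |U|=6: {0,2,3,5,6,7}:2  {1,3,4,5,6,7}:6  {2,3,4,5,6,7}:6
  start at 0(u): 12
  start at 1(a): 8
sum over floor = 20

20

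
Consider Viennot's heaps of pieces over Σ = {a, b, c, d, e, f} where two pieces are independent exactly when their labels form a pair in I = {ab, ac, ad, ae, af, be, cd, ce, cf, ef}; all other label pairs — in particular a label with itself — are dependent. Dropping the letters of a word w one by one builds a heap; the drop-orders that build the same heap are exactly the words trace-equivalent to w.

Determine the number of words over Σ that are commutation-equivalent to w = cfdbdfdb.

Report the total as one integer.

0(c) covers ∅
1(f) covers ∅
2(d) covers 1:f
3(b) covers 0:c, 2:d
4(d) covers 3:b
5(f) covers 4:d
6(d) covers 5:f
7(b) covers 6:d
floor of heap: 0:c, 1:f
completions by unplaced set U, small U first (add the entries for U minus each lowest piece of U):
  |U|=1: {7}:1
  |U|=2: {6,7}:1
  |U|=3: {5,6,7}:1
  |U|=4: {4,5,6,7}:1
  |U|=5: {3,4,5,6,7}:1
  |U|=6: {0,3,4,5,6,7}:1  {2,3,4,5,6,7}:1
  start at 0(c): 1
  start at 1(f): 2
sum over floor = 3

3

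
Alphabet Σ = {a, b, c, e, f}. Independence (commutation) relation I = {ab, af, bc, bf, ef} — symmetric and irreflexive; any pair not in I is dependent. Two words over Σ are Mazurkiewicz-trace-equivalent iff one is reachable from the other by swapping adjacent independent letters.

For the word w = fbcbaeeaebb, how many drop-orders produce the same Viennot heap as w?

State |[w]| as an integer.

10

drop 0:f onto floor
drop 1:b onto floor
drop 2:c onto {0:f}
drop 3:b onto {1:b}
drop 4:a onto {2:c}
drop 5:e onto {3:b, 4:a}
drop 6:e onto {5:e}
drop 7:a onto {6:e}
drop 8:e onto {7:a}
drop 9:b onto {8:e}
drop 10:b onto {9:b}
ground layer = {0:f, 1:b}
drop-orders for the pieces not yet dropped (sum over which currently-grounded one goes next):
  1 to go: {10} 1
  2 to go: {9,10} 1
  3 to go: {8,9,10} 1
  4 to go: {7,8,9,10} 1
  5 to go: {6,7,8,9,10} 1
  6 to go: {5,6,7,8,9,10} 1
  7 to go: {3,5,6,7,8,9,10} 1  {4,5,6,7,8,9,10} 1
  8 to go: {1,3,5,6,7,8,9,10} 1  {2,4,5,6,7,8,9,10} 1  {3,4,5,6,7,8,9,10} 2
  9 to go: {0,2,4,5,6,7,8,9,10} 1  {1,3,4,5,6,7,8,9,10} 3  {2,3,4,5,6,7,8,9,10} 3
  if 0:f drops first: 6 orders
  if 1:b drops first: 4 orders
heap linearizations: 10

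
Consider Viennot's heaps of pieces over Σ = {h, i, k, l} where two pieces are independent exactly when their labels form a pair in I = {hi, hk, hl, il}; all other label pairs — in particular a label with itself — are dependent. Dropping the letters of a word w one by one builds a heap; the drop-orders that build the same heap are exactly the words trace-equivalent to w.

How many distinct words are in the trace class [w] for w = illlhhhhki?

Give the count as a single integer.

840

piece 0:i — minimal
piece 1:l — minimal
piece 2:l rests on {1:l}
piece 3:l rests on {2:l}
piece 4:h — minimal
piece 5:h rests on {4:h}
piece 6:h rests on {5:h}
piece 7:h rests on {6:h}
piece 8:k rests on {0:i, 3:l}
piece 9:i rests on {8:k}
minimal pieces: {0:i, 1:l, 4:h}
ways to finish when only these pieces remain (= sum over removing one remaining piece with nothing left below it):
  1 left: {7}→1  {9}→1
  2 left: {6,7}→1  {7,9}→2  {8,9}→1
  3 left: {0,8,9}→1  {3,8,9}→1  {5,6,7}→1  {6,7,9}→3  {7,8,9}→3
  4 left: {0,3,8,9}→2  {0,7,8,9}→4  {2,3,8,9}→1  {3,7,8,9}→4  {4,5,6,7}→1  {5,6,7,9}→4  {6,7,8,9}→6
  5 left: {0,2,3,8,9}→3  {0,3,7,8,9}→10  {0,6,7,8,9}→10  {1,2,3,8,9}→1  {2,3,7,8,9}→5  {3,6,7,8,9}→10  {4,5,6,7,9}→5  {5,6,7,8,9}→10
  6 left: {0,1,2,3,8,9}→4  {0,2,3,7,8,9}→18  {0,3,6,7,8,9}→30  {0,5,6,7,8,9}→20  {1,2,3,7,8,9}→6  {2,3,6,7,8,9}→15  {3,5,6,7,8,9}→20  {4,5,6,7,8,9}→15
  7 left: {0,1,2,3,7,8,9}→28  {0,2,3,6,7,8,9}→63  {0,3,5,6,7,8,9}→70  {0,4,5,6,7,8,9}→35  {1,2,3,6,7,8,9}→21  {2,3,5,6,7,8,9}→35  {3,4,5,6,7,8,9}→35
  8 left: {0,1,2,3,6,7,8,9}→112  {0,2,3,5,6,7,8,9}→168  {0,3,4,5,6,7,8,9}→140  {1,2,3,5,6,7,8,9}→56  {2,3,4,5,6,7,8,9}→70
  placing 0:i first → 126 extensions
  placing 1:l first → 378 extensions
  placing 4:h first → 336 extensions
total linear extensions = 840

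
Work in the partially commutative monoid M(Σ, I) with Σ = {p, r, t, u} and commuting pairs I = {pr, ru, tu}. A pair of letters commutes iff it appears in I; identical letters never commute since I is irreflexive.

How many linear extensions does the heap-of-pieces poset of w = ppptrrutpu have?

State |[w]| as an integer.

piece 0:p — minimal
piece 1:p rests on {0:p}
piece 2:p rests on {1:p}
piece 3:t rests on {2:p}
piece 4:r rests on {3:t}
piece 5:r rests on {4:r}
piece 6:u rests on {2:p}
piece 7:t rests on {5:r}
piece 8:p rests on {6:u, 7:t}
piece 9:u rests on {8:p}
minimal pieces: {0:p}
ways to finish when only these pieces remain (= sum over removing one remaining piece with nothing left below it):
  1 left: {9}→1
  2 left: {8,9}→1
  3 left: {6,8,9}→1  {7,8,9}→1
  4 left: {5,7,8,9}→1  {6,7,8,9}→2
  5 left: {4,5,7,8,9}→1  {5,6,7,8,9}→3
  6 left: {3,4,5,7,8,9}→1  {4,5,6,7,8,9}→4
  7 left: {3,4,5,6,7,8,9}→5
  8 left: {2,3,4,5,6,7,8,9}→5
  placing 0:p first → 5 extensions

5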